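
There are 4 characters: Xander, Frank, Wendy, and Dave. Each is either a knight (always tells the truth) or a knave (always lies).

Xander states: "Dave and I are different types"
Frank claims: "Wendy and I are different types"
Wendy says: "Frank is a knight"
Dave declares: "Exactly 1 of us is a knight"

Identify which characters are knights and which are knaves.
Xander is a knave.
Frank is a knave.
Wendy is a knave.
Dave is a knave.

Verification:
- Xander (knave) says "Dave and I are different types" - this is FALSE (a lie) because Xander is a knave and Dave is a knave.
- Frank (knave) says "Wendy and I are different types" - this is FALSE (a lie) because Frank is a knave and Wendy is a knave.
- Wendy (knave) says "Frank is a knight" - this is FALSE (a lie) because Frank is a knave.
- Dave (knave) says "Exactly 1 of us is a knight" - this is FALSE (a lie) because there are 0 knights.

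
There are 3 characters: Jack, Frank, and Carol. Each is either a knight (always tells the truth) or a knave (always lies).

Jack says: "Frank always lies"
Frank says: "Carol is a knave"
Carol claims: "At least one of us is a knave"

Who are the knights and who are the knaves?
Jack is a knight.
Frank is a knave.
Carol is a knight.

Verification:
- Jack (knight) says "Frank always lies" - this is TRUE because Frank is a knave.
- Frank (knave) says "Carol is a knave" - this is FALSE (a lie) because Carol is a knight.
- Carol (knight) says "At least one of us is a knave" - this is TRUE because Frank is a knave.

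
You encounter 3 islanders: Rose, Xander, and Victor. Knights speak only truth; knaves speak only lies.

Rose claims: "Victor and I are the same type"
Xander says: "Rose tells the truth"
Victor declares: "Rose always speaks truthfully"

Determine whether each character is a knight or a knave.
Rose is a knight.
Xander is a knight.
Victor is a knight.

Verification:
- Rose (knight) says "Victor and I are the same type" - this is TRUE because Rose is a knight and Victor is a knight.
- Xander (knight) says "Rose tells the truth" - this is TRUE because Rose is a knight.
- Victor (knight) says "Rose always speaks truthfully" - this is TRUE because Rose is a knight.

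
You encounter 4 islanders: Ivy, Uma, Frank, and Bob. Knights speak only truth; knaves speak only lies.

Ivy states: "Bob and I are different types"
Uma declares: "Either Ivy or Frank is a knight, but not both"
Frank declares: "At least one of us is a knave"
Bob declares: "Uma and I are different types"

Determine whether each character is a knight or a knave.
Ivy is a knight.
Uma is a knave.
Frank is a knight.
Bob is a knave.

Verification:
- Ivy (knight) says "Bob and I are different types" - this is TRUE because Ivy is a knight and Bob is a knave.
- Uma (knave) says "Either Ivy or Frank is a knight, but not both" - this is FALSE (a lie) because Ivy is a knight and Frank is a knight.
- Frank (knight) says "At least one of us is a knave" - this is TRUE because Uma and Bob are knaves.
- Bob (knave) says "Uma and I are different types" - this is FALSE (a lie) because Bob is a knave and Uma is a knave.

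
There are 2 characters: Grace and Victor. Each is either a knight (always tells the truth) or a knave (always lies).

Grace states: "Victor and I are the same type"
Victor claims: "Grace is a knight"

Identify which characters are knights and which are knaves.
Grace is a knight.
Victor is a knight.

Verification:
- Grace (knight) says "Victor and I are the same type" - this is TRUE because Grace is a knight and Victor is a knight.
- Victor (knight) says "Grace is a knight" - this is TRUE because Grace is a knight.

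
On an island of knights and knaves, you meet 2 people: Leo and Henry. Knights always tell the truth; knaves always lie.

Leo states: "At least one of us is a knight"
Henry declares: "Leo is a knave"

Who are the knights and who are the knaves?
Leo is a knight.
Henry is a knave.

Verification:
- Leo (knight) says "At least one of us is a knight" - this is TRUE because Leo is a knight.
- Henry (knave) says "Leo is a knave" - this is FALSE (a lie) because Leo is a knight.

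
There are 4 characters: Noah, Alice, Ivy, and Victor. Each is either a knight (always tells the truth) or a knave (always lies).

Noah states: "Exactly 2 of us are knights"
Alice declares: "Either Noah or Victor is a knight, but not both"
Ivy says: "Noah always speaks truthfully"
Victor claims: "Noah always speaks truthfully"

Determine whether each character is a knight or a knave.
Noah is a knave.
Alice is a knave.
Ivy is a knave.
Victor is a knave.

Verification:
- Noah (knave) says "Exactly 2 of us are knights" - this is FALSE (a lie) because there are 0 knights.
- Alice (knave) says "Either Noah or Victor is a knight, but not both" - this is FALSE (a lie) because Noah is a knave and Victor is a knave.
- Ivy (knave) says "Noah always speaks truthfully" - this is FALSE (a lie) because Noah is a knave.
- Victor (knave) says "Noah always speaks truthfully" - this is FALSE (a lie) because Noah is a knave.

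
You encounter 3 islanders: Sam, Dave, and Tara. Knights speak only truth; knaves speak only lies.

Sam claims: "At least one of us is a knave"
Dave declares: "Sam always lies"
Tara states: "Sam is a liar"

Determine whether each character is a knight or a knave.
Sam is a knight.
Dave is a knave.
Tara is a knave.

Verification:
- Sam (knight) says "At least one of us is a knave" - this is TRUE because Dave and Tara are knaves.
- Dave (knave) says "Sam always lies" - this is FALSE (a lie) because Sam is a knight.
- Tara (knave) says "Sam is a liar" - this is FALSE (a lie) because Sam is a knight.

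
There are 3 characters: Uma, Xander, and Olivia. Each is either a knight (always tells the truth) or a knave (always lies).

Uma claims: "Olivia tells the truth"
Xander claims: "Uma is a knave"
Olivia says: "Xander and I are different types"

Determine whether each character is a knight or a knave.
Uma is a knight.
Xander is a knave.
Olivia is a knight.

Verification:
- Uma (knight) says "Olivia tells the truth" - this is TRUE because Olivia is a knight.
- Xander (knave) says "Uma is a knave" - this is FALSE (a lie) because Uma is a knight.
- Olivia (knight) says "Xander and I are different types" - this is TRUE because Olivia is a knight and Xander is a knave.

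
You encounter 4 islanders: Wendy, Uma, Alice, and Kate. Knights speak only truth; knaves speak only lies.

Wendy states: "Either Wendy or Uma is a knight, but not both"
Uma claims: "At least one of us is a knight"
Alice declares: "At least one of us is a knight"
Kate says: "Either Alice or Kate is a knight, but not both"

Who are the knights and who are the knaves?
Wendy is a knave.
Uma is a knave.
Alice is a knave.
Kate is a knave.

Verification:
- Wendy (knave) says "Either Wendy or Uma is a knight, but not both" - this is FALSE (a lie) because Wendy is a knave and Uma is a knave.
- Uma (knave) says "At least one of us is a knight" - this is FALSE (a lie) because no one is a knight.
- Alice (knave) says "At least one of us is a knight" - this is FALSE (a lie) because no one is a knight.
- Kate (knave) says "Either Alice or Kate is a knight, but not both" - this is FALSE (a lie) because Alice is a knave and Kate is a knave.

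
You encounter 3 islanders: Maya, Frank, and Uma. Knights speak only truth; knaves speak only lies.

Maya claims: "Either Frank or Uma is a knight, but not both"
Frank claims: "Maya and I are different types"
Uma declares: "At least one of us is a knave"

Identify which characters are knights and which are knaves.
Maya is a knave.
Frank is a knight.
Uma is a knight.

Verification:
- Maya (knave) says "Either Frank or Uma is a knight, but not both" - this is FALSE (a lie) because Frank is a knight and Uma is a knight.
- Frank (knight) says "Maya and I are different types" - this is TRUE because Frank is a knight and Maya is a knave.
- Uma (knight) says "At least one of us is a knave" - this is TRUE because Maya is a knave.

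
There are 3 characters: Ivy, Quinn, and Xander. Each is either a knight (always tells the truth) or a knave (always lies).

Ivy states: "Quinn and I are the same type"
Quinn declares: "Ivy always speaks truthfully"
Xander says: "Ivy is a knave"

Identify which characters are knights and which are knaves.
Ivy is a knight.
Quinn is a knight.
Xander is a knave.

Verification:
- Ivy (knight) says "Quinn and I are the same type" - this is TRUE because Ivy is a knight and Quinn is a knight.
- Quinn (knight) says "Ivy always speaks truthfully" - this is TRUE because Ivy is a knight.
- Xander (knave) says "Ivy is a knave" - this is FALSE (a lie) because Ivy is a knight.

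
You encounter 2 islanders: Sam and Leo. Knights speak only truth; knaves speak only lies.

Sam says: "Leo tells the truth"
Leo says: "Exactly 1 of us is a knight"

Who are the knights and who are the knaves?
Sam is a knave.
Leo is a knave.

Verification:
- Sam (knave) says "Leo tells the truth" - this is FALSE (a lie) because Leo is a knave.
- Leo (knave) says "Exactly 1 of us is a knight" - this is FALSE (a lie) because there are 0 knights.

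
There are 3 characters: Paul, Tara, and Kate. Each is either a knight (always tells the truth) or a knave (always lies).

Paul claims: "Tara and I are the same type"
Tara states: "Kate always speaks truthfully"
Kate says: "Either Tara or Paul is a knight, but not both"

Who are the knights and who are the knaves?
Paul is a knave.
Tara is a knight.
Kate is a knight.

Verification:
- Paul (knave) says "Tara and I are the same type" - this is FALSE (a lie) because Paul is a knave and Tara is a knight.
- Tara (knight) says "Kate always speaks truthfully" - this is TRUE because Kate is a knight.
- Kate (knight) says "Either Tara or Paul is a knight, but not both" - this is TRUE because Tara is a knight and Paul is a knave.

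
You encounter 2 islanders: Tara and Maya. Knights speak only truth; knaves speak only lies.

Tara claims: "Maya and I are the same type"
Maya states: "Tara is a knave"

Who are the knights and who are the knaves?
Tara is a knave.
Maya is a knight.

Verification:
- Tara (knave) says "Maya and I are the same type" - this is FALSE (a lie) because Tara is a knave and Maya is a knight.
- Maya (knight) says "Tara is a knave" - this is TRUE because Tara is a knave.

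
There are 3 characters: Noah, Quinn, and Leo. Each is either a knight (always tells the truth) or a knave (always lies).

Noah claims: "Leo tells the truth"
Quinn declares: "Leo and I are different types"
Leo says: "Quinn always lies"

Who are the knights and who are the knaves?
Noah is a knave.
Quinn is a knight.
Leo is a knave.

Verification:
- Noah (knave) says "Leo tells the truth" - this is FALSE (a lie) because Leo is a knave.
- Quinn (knight) says "Leo and I are different types" - this is TRUE because Quinn is a knight and Leo is a knave.
- Leo (knave) says "Quinn always lies" - this is FALSE (a lie) because Quinn is a knight.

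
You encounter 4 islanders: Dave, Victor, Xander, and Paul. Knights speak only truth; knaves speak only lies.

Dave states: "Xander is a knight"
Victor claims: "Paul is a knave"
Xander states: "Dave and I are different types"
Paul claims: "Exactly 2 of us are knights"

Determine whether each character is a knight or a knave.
Dave is a knave.
Victor is a knight.
Xander is a knave.
Paul is a knave.

Verification:
- Dave (knave) says "Xander is a knight" - this is FALSE (a lie) because Xander is a knave.
- Victor (knight) says "Paul is a knave" - this is TRUE because Paul is a knave.
- Xander (knave) says "Dave and I are different types" - this is FALSE (a lie) because Xander is a knave and Dave is a knave.
- Paul (knave) says "Exactly 2 of us are knights" - this is FALSE (a lie) because there are 1 knights.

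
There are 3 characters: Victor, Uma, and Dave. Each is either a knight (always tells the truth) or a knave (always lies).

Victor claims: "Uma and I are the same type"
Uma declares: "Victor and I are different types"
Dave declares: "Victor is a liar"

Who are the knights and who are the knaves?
Victor is a knave.
Uma is a knight.
Dave is a knight.

Verification:
- Victor (knave) says "Uma and I are the same type" - this is FALSE (a lie) because Victor is a knave and Uma is a knight.
- Uma (knight) says "Victor and I are different types" - this is TRUE because Uma is a knight and Victor is a knave.
- Dave (knight) says "Victor is a liar" - this is TRUE because Victor is a knave.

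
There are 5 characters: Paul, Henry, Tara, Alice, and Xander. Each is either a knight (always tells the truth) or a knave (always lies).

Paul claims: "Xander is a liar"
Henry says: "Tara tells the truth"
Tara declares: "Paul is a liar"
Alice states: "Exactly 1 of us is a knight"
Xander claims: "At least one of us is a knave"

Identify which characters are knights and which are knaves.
Paul is a knave.
Henry is a knight.
Tara is a knight.
Alice is a knave.
Xander is a knight.

Verification:
- Paul (knave) says "Xander is a liar" - this is FALSE (a lie) because Xander is a knight.
- Henry (knight) says "Tara tells the truth" - this is TRUE because Tara is a knight.
- Tara (knight) says "Paul is a liar" - this is TRUE because Paul is a knave.
- Alice (knave) says "Exactly 1 of us is a knight" - this is FALSE (a lie) because there are 3 knights.
- Xander (knight) says "At least one of us is a knave" - this is TRUE because Paul and Alice are knaves.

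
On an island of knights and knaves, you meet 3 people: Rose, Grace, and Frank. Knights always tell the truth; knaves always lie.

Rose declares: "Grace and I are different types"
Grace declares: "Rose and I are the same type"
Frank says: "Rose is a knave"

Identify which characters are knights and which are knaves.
Rose is a knight.
Grace is a knave.
Frank is a knave.

Verification:
- Rose (knight) says "Grace and I are different types" - this is TRUE because Rose is a knight and Grace is a knave.
- Grace (knave) says "Rose and I are the same type" - this is FALSE (a lie) because Grace is a knave and Rose is a knight.
- Frank (knave) says "Rose is a knave" - this is FALSE (a lie) because Rose is a knight.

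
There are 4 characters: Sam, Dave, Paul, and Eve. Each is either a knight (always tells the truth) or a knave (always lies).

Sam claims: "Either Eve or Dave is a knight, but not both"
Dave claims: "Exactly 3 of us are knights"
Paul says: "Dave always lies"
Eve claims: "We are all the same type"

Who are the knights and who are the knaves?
Sam is a knave.
Dave is a knave.
Paul is a knight.
Eve is a knave.

Verification:
- Sam (knave) says "Either Eve or Dave is a knight, but not both" - this is FALSE (a lie) because Eve is a knave and Dave is a knave.
- Dave (knave) says "Exactly 3 of us are knights" - this is FALSE (a lie) because there are 1 knights.
- Paul (knight) says "Dave always lies" - this is TRUE because Dave is a knave.
- Eve (knave) says "We are all the same type" - this is FALSE (a lie) because Paul is a knight and Sam, Dave, and Eve are knaves.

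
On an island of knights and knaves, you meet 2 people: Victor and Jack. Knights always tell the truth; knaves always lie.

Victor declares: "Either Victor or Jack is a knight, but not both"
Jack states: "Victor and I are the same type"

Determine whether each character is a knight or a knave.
Victor is a knight.
Jack is a knave.

Verification:
- Victor (knight) says "Either Victor or Jack is a knight, but not both" - this is TRUE because Victor is a knight and Jack is a knave.
- Jack (knave) says "Victor and I are the same type" - this is FALSE (a lie) because Jack is a knave and Victor is a knight.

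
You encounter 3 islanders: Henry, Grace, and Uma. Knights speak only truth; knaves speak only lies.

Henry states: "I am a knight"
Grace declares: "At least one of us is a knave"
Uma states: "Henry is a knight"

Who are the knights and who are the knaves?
Henry is a knave.
Grace is a knight.
Uma is a knave.

Verification:
- Henry (knave) says "I am a knight" - this is FALSE (a lie) because Henry is a knave.
- Grace (knight) says "At least one of us is a knave" - this is TRUE because Henry and Uma are knaves.
- Uma (knave) says "Henry is a knight" - this is FALSE (a lie) because Henry is a knave.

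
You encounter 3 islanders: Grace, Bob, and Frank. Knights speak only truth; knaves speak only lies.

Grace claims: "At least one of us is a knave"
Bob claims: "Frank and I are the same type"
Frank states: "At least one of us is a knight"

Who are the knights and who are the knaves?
Grace is a knight.
Bob is a knave.
Frank is a knight.

Verification:
- Grace (knight) says "At least one of us is a knave" - this is TRUE because Bob is a knave.
- Bob (knave) says "Frank and I are the same type" - this is FALSE (a lie) because Bob is a knave and Frank is a knight.
- Frank (knight) says "At least one of us is a knight" - this is TRUE because Grace and Frank are knights.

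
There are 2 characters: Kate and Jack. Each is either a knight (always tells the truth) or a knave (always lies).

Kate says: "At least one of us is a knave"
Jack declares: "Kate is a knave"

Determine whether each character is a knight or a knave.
Kate is a knight.
Jack is a knave.

Verification:
- Kate (knight) says "At least one of us is a knave" - this is TRUE because Jack is a knave.
- Jack (knave) says "Kate is a knave" - this is FALSE (a lie) because Kate is a knight.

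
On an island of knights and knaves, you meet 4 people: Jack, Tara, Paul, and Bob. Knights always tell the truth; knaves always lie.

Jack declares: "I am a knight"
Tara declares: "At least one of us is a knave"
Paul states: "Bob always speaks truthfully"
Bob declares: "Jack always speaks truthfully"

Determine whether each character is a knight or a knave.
Jack is a knave.
Tara is a knight.
Paul is a knave.
Bob is a knave.

Verification:
- Jack (knave) says "I am a knight" - this is FALSE (a lie) because Jack is a knave.
- Tara (knight) says "At least one of us is a knave" - this is TRUE because Jack, Paul, and Bob are knaves.
- Paul (knave) says "Bob always speaks truthfully" - this is FALSE (a lie) because Bob is a knave.
- Bob (knave) says "Jack always speaks truthfully" - this is FALSE (a lie) because Jack is a knave.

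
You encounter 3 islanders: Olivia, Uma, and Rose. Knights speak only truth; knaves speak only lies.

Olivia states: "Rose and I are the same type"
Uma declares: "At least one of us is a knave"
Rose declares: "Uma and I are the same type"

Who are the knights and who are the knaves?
Olivia is a knave.
Uma is a knight.
Rose is a knight.

Verification:
- Olivia (knave) says "Rose and I are the same type" - this is FALSE (a lie) because Olivia is a knave and Rose is a knight.
- Uma (knight) says "At least one of us is a knave" - this is TRUE because Olivia is a knave.
- Rose (knight) says "Uma and I are the same type" - this is TRUE because Rose is a knight and Uma is a knight.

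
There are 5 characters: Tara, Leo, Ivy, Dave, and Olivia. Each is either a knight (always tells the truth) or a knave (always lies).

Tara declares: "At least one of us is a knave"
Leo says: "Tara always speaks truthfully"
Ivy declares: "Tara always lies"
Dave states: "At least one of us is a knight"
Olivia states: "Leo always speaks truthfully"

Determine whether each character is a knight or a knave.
Tara is a knight.
Leo is a knight.
Ivy is a knave.
Dave is a knight.
Olivia is a knight.

Verification:
- Tara (knight) says "At least one of us is a knave" - this is TRUE because Ivy is a knave.
- Leo (knight) says "Tara always speaks truthfully" - this is TRUE because Tara is a knight.
- Ivy (knave) says "Tara always lies" - this is FALSE (a lie) because Tara is a knight.
- Dave (knight) says "At least one of us is a knight" - this is TRUE because Tara, Leo, Dave, and Olivia are knights.
- Olivia (knight) says "Leo always speaks truthfully" - this is TRUE because Leo is a knight.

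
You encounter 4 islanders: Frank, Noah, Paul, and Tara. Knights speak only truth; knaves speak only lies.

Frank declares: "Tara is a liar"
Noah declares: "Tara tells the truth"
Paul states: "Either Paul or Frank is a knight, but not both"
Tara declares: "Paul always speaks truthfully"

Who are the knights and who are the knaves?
Frank is a knave.
Noah is a knight.
Paul is a knight.
Tara is a knight.

Verification:
- Frank (knave) says "Tara is a liar" - this is FALSE (a lie) because Tara is a knight.
- Noah (knight) says "Tara tells the truth" - this is TRUE because Tara is a knight.
- Paul (knight) says "Either Paul or Frank is a knight, but not both" - this is TRUE because Paul is a knight and Frank is a knave.
- Tara (knight) says "Paul always speaks truthfully" - this is TRUE because Paul is a knight.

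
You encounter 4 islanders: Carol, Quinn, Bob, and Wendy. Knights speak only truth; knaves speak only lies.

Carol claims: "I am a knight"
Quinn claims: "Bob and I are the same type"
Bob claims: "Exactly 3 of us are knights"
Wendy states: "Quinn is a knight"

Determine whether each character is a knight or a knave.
Carol is a knave.
Quinn is a knight.
Bob is a knight.
Wendy is a knight.

Verification:
- Carol (knave) says "I am a knight" - this is FALSE (a lie) because Carol is a knave.
- Quinn (knight) says "Bob and I are the same type" - this is TRUE because Quinn is a knight and Bob is a knight.
- Bob (knight) says "Exactly 3 of us are knights" - this is TRUE because there are 3 knights.
- Wendy (knight) says "Quinn is a knight" - this is TRUE because Quinn is a knight.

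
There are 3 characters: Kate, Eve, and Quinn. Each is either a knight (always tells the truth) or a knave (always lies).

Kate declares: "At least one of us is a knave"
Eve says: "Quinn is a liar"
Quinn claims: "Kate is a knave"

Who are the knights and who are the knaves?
Kate is a knight.
Eve is a knight.
Quinn is a knave.

Verification:
- Kate (knight) says "At least one of us is a knave" - this is TRUE because Quinn is a knave.
- Eve (knight) says "Quinn is a liar" - this is TRUE because Quinn is a knave.
- Quinn (knave) says "Kate is a knave" - this is FALSE (a lie) because Kate is a knight.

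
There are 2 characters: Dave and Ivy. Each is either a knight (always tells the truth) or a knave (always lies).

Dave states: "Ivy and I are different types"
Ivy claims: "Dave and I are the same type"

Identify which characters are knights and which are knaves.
Dave is a knight.
Ivy is a knave.

Verification:
- Dave (knight) says "Ivy and I are different types" - this is TRUE because Dave is a knight and Ivy is a knave.
- Ivy (knave) says "Dave and I are the same type" - this is FALSE (a lie) because Ivy is a knave and Dave is a knight.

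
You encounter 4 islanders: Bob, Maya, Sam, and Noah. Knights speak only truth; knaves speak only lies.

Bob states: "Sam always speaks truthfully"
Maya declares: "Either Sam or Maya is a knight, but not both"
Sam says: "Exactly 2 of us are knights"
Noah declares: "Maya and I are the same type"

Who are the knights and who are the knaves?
Bob is a knave.
Maya is a knight.
Sam is a knave.
Noah is a knave.

Verification:
- Bob (knave) says "Sam always speaks truthfully" - this is FALSE (a lie) because Sam is a knave.
- Maya (knight) says "Either Sam or Maya is a knight, but not both" - this is TRUE because Sam is a knave and Maya is a knight.
- Sam (knave) says "Exactly 2 of us are knights" - this is FALSE (a lie) because there are 1 knights.
- Noah (knave) says "Maya and I are the same type" - this is FALSE (a lie) because Noah is a knave and Maya is a knight.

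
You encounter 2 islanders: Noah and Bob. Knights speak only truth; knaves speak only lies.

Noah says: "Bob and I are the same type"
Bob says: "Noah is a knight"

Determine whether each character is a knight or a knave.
Noah is a knight.
Bob is a knight.

Verification:
- Noah (knight) says "Bob and I are the same type" - this is TRUE because Noah is a knight and Bob is a knight.
- Bob (knight) says "Noah is a knight" - this is TRUE because Noah is a knight.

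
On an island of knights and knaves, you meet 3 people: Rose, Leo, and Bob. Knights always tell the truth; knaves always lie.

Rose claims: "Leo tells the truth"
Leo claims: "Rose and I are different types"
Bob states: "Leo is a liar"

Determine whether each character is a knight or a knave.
Rose is a knave.
Leo is a knave.
Bob is a knight.

Verification:
- Rose (knave) says "Leo tells the truth" - this is FALSE (a lie) because Leo is a knave.
- Leo (knave) says "Rose and I are different types" - this is FALSE (a lie) because Leo is a knave and Rose is a knave.
- Bob (knight) says "Leo is a liar" - this is TRUE because Leo is a knave.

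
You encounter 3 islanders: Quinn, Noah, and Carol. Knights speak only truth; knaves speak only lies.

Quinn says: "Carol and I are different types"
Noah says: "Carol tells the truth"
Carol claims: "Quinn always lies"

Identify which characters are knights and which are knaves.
Quinn is a knight.
Noah is a knave.
Carol is a knave.

Verification:
- Quinn (knight) says "Carol and I are different types" - this is TRUE because Quinn is a knight and Carol is a knave.
- Noah (knave) says "Carol tells the truth" - this is FALSE (a lie) because Carol is a knave.
- Carol (knave) says "Quinn always lies" - this is FALSE (a lie) because Quinn is a knight.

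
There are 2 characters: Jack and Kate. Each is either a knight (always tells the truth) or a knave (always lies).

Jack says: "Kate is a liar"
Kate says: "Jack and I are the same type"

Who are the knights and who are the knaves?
Jack is a knight.
Kate is a knave.

Verification:
- Jack (knight) says "Kate is a liar" - this is TRUE because Kate is a knave.
- Kate (knave) says "Jack and I are the same type" - this is FALSE (a lie) because Kate is a knave and Jack is a knight.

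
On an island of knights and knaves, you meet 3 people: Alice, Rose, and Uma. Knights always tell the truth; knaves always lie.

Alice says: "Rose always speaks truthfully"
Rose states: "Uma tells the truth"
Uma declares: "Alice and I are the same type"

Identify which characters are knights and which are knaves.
Alice is a knight.
Rose is a knight.
Uma is a knight.

Verification:
- Alice (knight) says "Rose always speaks truthfully" - this is TRUE because Rose is a knight.
- Rose (knight) says "Uma tells the truth" - this is TRUE because Uma is a knight.
- Uma (knight) says "Alice and I are the same type" - this is TRUE because Uma is a knight and Alice is a knight.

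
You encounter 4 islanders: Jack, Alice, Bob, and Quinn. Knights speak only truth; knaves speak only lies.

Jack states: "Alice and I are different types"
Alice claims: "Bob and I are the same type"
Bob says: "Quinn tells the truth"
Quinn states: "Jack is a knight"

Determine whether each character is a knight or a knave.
Jack is a knight.
Alice is a knave.
Bob is a knight.
Quinn is a knight.

Verification:
- Jack (knight) says "Alice and I are different types" - this is TRUE because Jack is a knight and Alice is a knave.
- Alice (knave) says "Bob and I are the same type" - this is FALSE (a lie) because Alice is a knave and Bob is a knight.
- Bob (knight) says "Quinn tells the truth" - this is TRUE because Quinn is a knight.
- Quinn (knight) says "Jack is a knight" - this is TRUE because Jack is a knight.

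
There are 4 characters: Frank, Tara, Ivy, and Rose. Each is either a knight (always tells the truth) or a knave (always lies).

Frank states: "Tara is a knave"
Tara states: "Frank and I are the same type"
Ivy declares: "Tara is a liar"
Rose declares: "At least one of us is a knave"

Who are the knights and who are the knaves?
Frank is a knight.
Tara is a knave.
Ivy is a knight.
Rose is a knight.

Verification:
- Frank (knight) says "Tara is a knave" - this is TRUE because Tara is a knave.
- Tara (knave) says "Frank and I are the same type" - this is FALSE (a lie) because Tara is a knave and Frank is a knight.
- Ivy (knight) says "Tara is a liar" - this is TRUE because Tara is a knave.
- Rose (knight) says "At least one of us is a knave" - this is TRUE because Tara is a knave.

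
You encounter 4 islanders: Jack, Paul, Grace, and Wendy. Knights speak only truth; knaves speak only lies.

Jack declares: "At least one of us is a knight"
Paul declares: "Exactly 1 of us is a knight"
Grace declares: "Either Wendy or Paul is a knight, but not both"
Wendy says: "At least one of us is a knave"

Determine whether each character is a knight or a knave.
Jack is a knight.
Paul is a knave.
Grace is a knight.
Wendy is a knight.

Verification:
- Jack (knight) says "At least one of us is a knight" - this is TRUE because Jack, Grace, and Wendy are knights.
- Paul (knave) says "Exactly 1 of us is a knight" - this is FALSE (a lie) because there are 3 knights.
- Grace (knight) says "Either Wendy or Paul is a knight, but not both" - this is TRUE because Wendy is a knight and Paul is a knave.
- Wendy (knight) says "At least one of us is a knave" - this is TRUE because Paul is a knave.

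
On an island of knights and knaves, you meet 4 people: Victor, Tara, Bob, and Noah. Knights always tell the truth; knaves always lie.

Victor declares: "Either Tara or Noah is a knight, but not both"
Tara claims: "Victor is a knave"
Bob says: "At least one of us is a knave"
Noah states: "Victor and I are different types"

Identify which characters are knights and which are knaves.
Victor is a knave.
Tara is a knight.
Bob is a knight.
Noah is a knight.

Verification:
- Victor (knave) says "Either Tara or Noah is a knight, but not both" - this is FALSE (a lie) because Tara is a knight and Noah is a knight.
- Tara (knight) says "Victor is a knave" - this is TRUE because Victor is a knave.
- Bob (knight) says "At least one of us is a knave" - this is TRUE because Victor is a knave.
- Noah (knight) says "Victor and I are different types" - this is TRUE because Noah is a knight and Victor is a knave.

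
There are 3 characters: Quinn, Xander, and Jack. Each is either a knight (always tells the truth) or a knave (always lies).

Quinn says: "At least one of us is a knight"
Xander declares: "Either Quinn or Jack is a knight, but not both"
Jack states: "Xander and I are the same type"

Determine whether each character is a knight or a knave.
Quinn is a knight.
Xander is a knight.
Jack is a knave.

Verification:
- Quinn (knight) says "At least one of us is a knight" - this is TRUE because Quinn and Xander are knights.
- Xander (knight) says "Either Quinn or Jack is a knight, but not both" - this is TRUE because Quinn is a knight and Jack is a knave.
- Jack (knave) says "Xander and I are the same type" - this is FALSE (a lie) because Jack is a knave and Xander is a knight.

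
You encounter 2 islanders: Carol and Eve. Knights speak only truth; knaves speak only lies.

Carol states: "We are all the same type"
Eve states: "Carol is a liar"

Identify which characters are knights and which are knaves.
Carol is a knave.
Eve is a knight.

Verification:
- Carol (knave) says "We are all the same type" - this is FALSE (a lie) because Eve is a knight and Carol is a knave.
- Eve (knight) says "Carol is a liar" - this is TRUE because Carol is a knave.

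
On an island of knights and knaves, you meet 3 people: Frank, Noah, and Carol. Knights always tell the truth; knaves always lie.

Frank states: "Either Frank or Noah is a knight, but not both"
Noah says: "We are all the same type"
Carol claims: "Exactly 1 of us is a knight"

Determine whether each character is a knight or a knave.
Frank is a knave.
Noah is a knave.
Carol is a knight.

Verification:
- Frank (knave) says "Either Frank or Noah is a knight, but not both" - this is FALSE (a lie) because Frank is a knave and Noah is a knave.
- Noah (knave) says "We are all the same type" - this is FALSE (a lie) because Carol is a knight and Frank and Noah are knaves.
- Carol (knight) says "Exactly 1 of us is a knight" - this is TRUE because there are 1 knights.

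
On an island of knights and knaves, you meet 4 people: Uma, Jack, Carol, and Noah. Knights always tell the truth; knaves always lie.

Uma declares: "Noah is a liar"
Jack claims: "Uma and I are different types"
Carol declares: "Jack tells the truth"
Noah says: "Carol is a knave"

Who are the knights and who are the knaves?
Uma is a knave.
Jack is a knave.
Carol is a knave.
Noah is a knight.

Verification:
- Uma (knave) says "Noah is a liar" - this is FALSE (a lie) because Noah is a knight.
- Jack (knave) says "Uma and I are different types" - this is FALSE (a lie) because Jack is a knave and Uma is a knave.
- Carol (knave) says "Jack tells the truth" - this is FALSE (a lie) because Jack is a knave.
- Noah (knight) says "Carol is a knave" - this is TRUE because Carol is a knave.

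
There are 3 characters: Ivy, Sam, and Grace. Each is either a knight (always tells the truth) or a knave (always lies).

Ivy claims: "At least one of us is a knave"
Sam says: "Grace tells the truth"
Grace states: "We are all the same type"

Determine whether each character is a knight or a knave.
Ivy is a knight.
Sam is a knave.
Grace is a knave.

Verification:
- Ivy (knight) says "At least one of us is a knave" - this is TRUE because Sam and Grace are knaves.
- Sam (knave) says "Grace tells the truth" - this is FALSE (a lie) because Grace is a knave.
- Grace (knave) says "We are all the same type" - this is FALSE (a lie) because Ivy is a knight and Sam and Grace are knaves.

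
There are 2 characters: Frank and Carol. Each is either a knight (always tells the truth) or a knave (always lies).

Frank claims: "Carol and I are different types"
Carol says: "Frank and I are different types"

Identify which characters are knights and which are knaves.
Frank is a knave.
Carol is a knave.

Verification:
- Frank (knave) says "Carol and I are different types" - this is FALSE (a lie) because Frank is a knave and Carol is a knave.
- Carol (knave) says "Frank and I are different types" - this is FALSE (a lie) because Carol is a knave and Frank is a knave.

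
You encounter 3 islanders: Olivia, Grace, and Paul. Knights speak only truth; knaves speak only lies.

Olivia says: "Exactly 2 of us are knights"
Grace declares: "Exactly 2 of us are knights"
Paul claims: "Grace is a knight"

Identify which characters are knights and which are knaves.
Olivia is a knave.
Grace is a knave.
Paul is a knave.

Verification:
- Olivia (knave) says "Exactly 2 of us are knights" - this is FALSE (a lie) because there are 0 knights.
- Grace (knave) says "Exactly 2 of us are knights" - this is FALSE (a lie) because there are 0 knights.
- Paul (knave) says "Grace is a knight" - this is FALSE (a lie) because Grace is a knave.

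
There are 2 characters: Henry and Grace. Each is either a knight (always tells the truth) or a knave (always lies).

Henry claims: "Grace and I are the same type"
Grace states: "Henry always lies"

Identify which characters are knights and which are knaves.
Henry is a knave.
Grace is a knight.

Verification:
- Henry (knave) says "Grace and I are the same type" - this is FALSE (a lie) because Henry is a knave and Grace is a knight.
- Grace (knight) says "Henry always lies" - this is TRUE because Henry is a knave.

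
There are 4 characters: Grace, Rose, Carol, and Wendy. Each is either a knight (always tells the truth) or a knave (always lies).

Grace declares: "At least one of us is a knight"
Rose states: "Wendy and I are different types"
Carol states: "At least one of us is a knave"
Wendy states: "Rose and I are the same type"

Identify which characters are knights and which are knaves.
Grace is a knight.
Rose is a knight.
Carol is a knight.
Wendy is a knave.

Verification:
- Grace (knight) says "At least one of us is a knight" - this is TRUE because Grace, Rose, and Carol are knights.
- Rose (knight) says "Wendy and I are different types" - this is TRUE because Rose is a knight and Wendy is a knave.
- Carol (knight) says "At least one of us is a knave" - this is TRUE because Wendy is a knave.
- Wendy (knave) says "Rose and I are the same type" - this is FALSE (a lie) because Wendy is a knave and Rose is a knight.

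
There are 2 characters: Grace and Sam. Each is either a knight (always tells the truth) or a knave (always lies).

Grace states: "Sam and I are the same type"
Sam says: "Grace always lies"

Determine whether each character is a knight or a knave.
Grace is a knave.
Sam is a knight.

Verification:
- Grace (knave) says "Sam and I are the same type" - this is FALSE (a lie) because Grace is a knave and Sam is a knight.
- Sam (knight) says "Grace always lies" - this is TRUE because Grace is a knave.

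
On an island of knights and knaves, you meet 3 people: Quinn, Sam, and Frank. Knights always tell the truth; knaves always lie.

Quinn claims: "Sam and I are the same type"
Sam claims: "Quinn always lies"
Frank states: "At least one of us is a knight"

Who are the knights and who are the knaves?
Quinn is a knave.
Sam is a knight.
Frank is a knight.

Verification:
- Quinn (knave) says "Sam and I are the same type" - this is FALSE (a lie) because Quinn is a knave and Sam is a knight.
- Sam (knight) says "Quinn always lies" - this is TRUE because Quinn is a knave.
- Frank (knight) says "At least one of us is a knight" - this is TRUE because Sam and Frank are knights.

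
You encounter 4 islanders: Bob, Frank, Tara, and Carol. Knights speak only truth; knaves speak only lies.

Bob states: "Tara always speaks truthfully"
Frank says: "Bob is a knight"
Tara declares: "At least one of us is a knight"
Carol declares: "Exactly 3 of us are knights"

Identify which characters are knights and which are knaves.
Bob is a knave.
Frank is a knave.
Tara is a knave.
Carol is a knave.

Verification:
- Bob (knave) says "Tara always speaks truthfully" - this is FALSE (a lie) because Tara is a knave.
- Frank (knave) says "Bob is a knight" - this is FALSE (a lie) because Bob is a knave.
- Tara (knave) says "At least one of us is a knight" - this is FALSE (a lie) because no one is a knight.
- Carol (knave) says "Exactly 3 of us are knights" - this is FALSE (a lie) because there are 0 knights.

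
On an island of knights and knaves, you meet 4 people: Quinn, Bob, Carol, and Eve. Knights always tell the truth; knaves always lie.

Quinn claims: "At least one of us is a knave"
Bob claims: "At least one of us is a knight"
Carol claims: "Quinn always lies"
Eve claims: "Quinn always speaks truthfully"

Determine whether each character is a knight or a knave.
Quinn is a knight.
Bob is a knight.
Carol is a knave.
Eve is a knight.

Verification:
- Quinn (knight) says "At least one of us is a knave" - this is TRUE because Carol is a knave.
- Bob (knight) says "At least one of us is a knight" - this is TRUE because Quinn, Bob, and Eve are knights.
- Carol (knave) says "Quinn always lies" - this is FALSE (a lie) because Quinn is a knight.
- Eve (knight) says "Quinn always speaks truthfully" - this is TRUE because Quinn is a knight.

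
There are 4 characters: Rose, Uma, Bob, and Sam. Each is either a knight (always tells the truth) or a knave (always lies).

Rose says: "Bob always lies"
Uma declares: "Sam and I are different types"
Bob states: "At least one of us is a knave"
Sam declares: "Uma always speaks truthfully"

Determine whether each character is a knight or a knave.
Rose is a knave.
Uma is a knave.
Bob is a knight.
Sam is a knave.

Verification:
- Rose (knave) says "Bob always lies" - this is FALSE (a lie) because Bob is a knight.
- Uma (knave) says "Sam and I are different types" - this is FALSE (a lie) because Uma is a knave and Sam is a knave.
- Bob (knight) says "At least one of us is a knave" - this is TRUE because Rose, Uma, and Sam are knaves.
- Sam (knave) says "Uma always speaks truthfully" - this is FALSE (a lie) because Uma is a knave.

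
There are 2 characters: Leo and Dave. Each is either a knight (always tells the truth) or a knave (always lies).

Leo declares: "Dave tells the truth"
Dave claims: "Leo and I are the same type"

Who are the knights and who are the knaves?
Leo is a knight.
Dave is a knight.

Verification:
- Leo (knight) says "Dave tells the truth" - this is TRUE because Dave is a knight.
- Dave (knight) says "Leo and I are the same type" - this is TRUE because Dave is a knight and Leo is a knight.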